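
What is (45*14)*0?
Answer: 0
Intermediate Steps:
(45*14)*0 = 630*0 = 0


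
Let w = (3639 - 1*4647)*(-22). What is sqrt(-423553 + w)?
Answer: I*sqrt(401377) ≈ 633.54*I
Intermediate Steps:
w = 22176 (w = (3639 - 4647)*(-22) = -1008*(-22) = 22176)
sqrt(-423553 + w) = sqrt(-423553 + 22176) = sqrt(-401377) = I*sqrt(401377)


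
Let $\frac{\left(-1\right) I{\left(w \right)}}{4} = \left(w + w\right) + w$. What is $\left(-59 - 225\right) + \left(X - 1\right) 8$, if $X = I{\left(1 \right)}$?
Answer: $-388$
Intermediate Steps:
$I{\left(w \right)} = - 12 w$ ($I{\left(w \right)} = - 4 \left(\left(w + w\right) + w\right) = - 4 \left(2 w + w\right) = - 4 \cdot 3 w = - 12 w$)
$X = -12$ ($X = \left(-12\right) 1 = -12$)
$\left(-59 - 225\right) + \left(X - 1\right) 8 = \left(-59 - 225\right) + \left(-12 - 1\right) 8 = -284 + \left(-12 + \left(2 - 3\right)\right) 8 = -284 + \left(-12 - 1\right) 8 = -284 - 104 = -388$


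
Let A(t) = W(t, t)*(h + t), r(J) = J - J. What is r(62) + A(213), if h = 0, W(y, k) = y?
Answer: 45369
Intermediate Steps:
r(J) = 0
A(t) = t² (A(t) = t*(0 + t) = t*t = t²)
r(62) + A(213) = 0 + 213² = 0 + 45369 = 45369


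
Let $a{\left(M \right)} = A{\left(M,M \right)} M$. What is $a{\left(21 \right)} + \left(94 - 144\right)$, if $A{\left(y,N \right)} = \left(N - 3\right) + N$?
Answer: $769$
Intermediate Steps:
$A{\left(y,N \right)} = -3 + 2 N$ ($A{\left(y,N \right)} = \left(-3 + N\right) + N = -3 + 2 N$)
$a{\left(M \right)} = M \left(-3 + 2 M\right)$ ($a{\left(M \right)} = \left(-3 + 2 M\right) M = M \left(-3 + 2 M\right)$)
$a{\left(21 \right)} + \left(94 - 144\right) = 21 \left(-3 + 2 \cdot 21\right) + \left(94 - 144\right) = 21 \left(-3 + 42\right) + \left(94 - 144\right) = 21 \cdot 39 - 50 = 819 - 50 = 769$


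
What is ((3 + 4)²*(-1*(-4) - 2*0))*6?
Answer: 1176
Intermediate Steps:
((3 + 4)²*(-1*(-4) - 2*0))*6 = (7²*(4 + 0))*6 = (49*4)*6 = 196*6 = 1176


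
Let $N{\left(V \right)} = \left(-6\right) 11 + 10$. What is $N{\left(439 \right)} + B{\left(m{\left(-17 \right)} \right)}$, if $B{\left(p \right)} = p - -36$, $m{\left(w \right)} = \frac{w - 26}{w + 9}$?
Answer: $- \frac{117}{8} \approx -14.625$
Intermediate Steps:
$m{\left(w \right)} = \frac{-26 + w}{9 + w}$
$N{\left(V \right)} = -56$ ($N{\left(V \right)} = -66 + 10 = -56$)
$B{\left(p \right)} = 36 + p$ ($B{\left(p \right)} = p + 36 = 36 + p$)
$N{\left(439 \right)} + B{\left(m{\left(-17 \right)} \right)} = -56 + \left(36 + \frac{-26 - 17}{9 - 17}\right) = -56 + \left(36 + \frac{1}{-8} \left(-43\right)\right) = -56 + \left(36 - - \frac{43}{8}\right) = -56 + \left(36 + \frac{43}{8}\right) = -56 + \frac{331}{8} = - \frac{117}{8}$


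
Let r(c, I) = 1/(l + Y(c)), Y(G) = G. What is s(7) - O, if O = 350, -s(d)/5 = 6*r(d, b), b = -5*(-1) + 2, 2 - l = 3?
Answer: -355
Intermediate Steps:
l = -1 (l = 2 - 1*3 = 2 - 3 = -1)
b = 7 (b = 5 + 2 = 7)
r(c, I) = 1/(-1 + c)
s(d) = -30/(-1 + d)
s(7) - O = -30/(-1 + 7) - 1*350 = -30/6 - 350 = -30*1/6 - 350 = -5 - 350 = -355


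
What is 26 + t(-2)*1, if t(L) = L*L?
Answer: 30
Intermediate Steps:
t(L) = L²
26 + t(-2)*1 = 26 + (-2)²*1 = 26 + 4*1 = 26 + 4 = 30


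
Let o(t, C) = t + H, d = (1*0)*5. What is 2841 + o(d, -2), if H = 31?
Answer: 2872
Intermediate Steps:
d = 0 (d = 0*5 = 0)
o(t, C) = 31 + t (o(t, C) = t + 31 = 31 + t)
2841 + o(d, -2) = 2841 + (31 + 0) = 2841 + 31 = 2872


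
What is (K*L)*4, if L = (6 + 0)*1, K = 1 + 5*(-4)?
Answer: -456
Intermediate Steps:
K = -19 (K = 1 - 20 = -19)
L = 6 (L = 6*1 = 6)
(K*L)*4 = -19*6*4 = -114*4 = -456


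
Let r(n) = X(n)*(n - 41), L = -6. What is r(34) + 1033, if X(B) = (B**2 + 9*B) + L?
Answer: -9159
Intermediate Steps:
X(B) = -6 + B**2 + 9*B (X(B) = (B**2 + 9*B) - 6 = -6 + B**2 + 9*B)
r(n) = (-41 + n)*(-6 + n**2 + 9*n) (r(n) = (-6 + n**2 + 9*n)*(n - 41) = (-6 + n**2 + 9*n)*(-41 + n) = (-41 + n)*(-6 + n**2 + 9*n))
r(34) + 1033 = (-41 + 34)*(-6 + 34**2 + 9*34) + 1033 = -7*(-6 + 1156 + 306) + 1033 = -7*1456 + 1033 = -10192 + 1033 = -9159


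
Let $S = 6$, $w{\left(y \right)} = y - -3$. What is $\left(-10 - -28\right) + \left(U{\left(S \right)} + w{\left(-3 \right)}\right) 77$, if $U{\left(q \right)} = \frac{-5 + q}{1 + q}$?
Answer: $29$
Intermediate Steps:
$w{\left(y \right)} = 3 + y$ ($w{\left(y \right)} = y + 3 = 3 + y$)
$U{\left(q \right)} = \frac{-5 + q}{1 + q}$
$\left(-10 - -28\right) + \left(U{\left(S \right)} + w{\left(-3 \right)}\right) 77 = \left(-10 - -28\right) + \left(\frac{-5 + 6}{1 + 6} + \left(3 - 3\right)\right) 77 = \left(-10 + 28\right) + \left(\frac{1}{7} \cdot 1 + 0\right) 77 = 18 + \left(\frac{1}{7} \cdot 1 + 0\right) 77 = 18 + \left(\frac{1}{7} + 0\right) 77 = 18 + \frac{1}{7} \cdot 77 = 18 + 11 = 29$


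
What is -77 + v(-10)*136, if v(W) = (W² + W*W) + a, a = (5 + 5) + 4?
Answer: 29027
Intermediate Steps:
a = 14 (a = 10 + 4 = 14)
v(W) = 14 + 2*W² (v(W) = (W² + W*W) + 14 = (W² + W²) + 14 = 2*W² + 14 = 14 + 2*W²)
-77 + v(-10)*136 = -77 + (14 + 2*(-10)²)*136 = -77 + (14 + 2*100)*136 = -77 + (14 + 200)*136 = -77 + 214*136 = -77 + 29104 = 29027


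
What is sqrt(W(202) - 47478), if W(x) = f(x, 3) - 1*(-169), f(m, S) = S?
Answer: I*sqrt(47306) ≈ 217.5*I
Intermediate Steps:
W(x) = 172 (W(x) = 3 - 1*(-169) = 3 + 169 = 172)
sqrt(W(202) - 47478) = sqrt(172 - 47478) = sqrt(-47306) = I*sqrt(47306)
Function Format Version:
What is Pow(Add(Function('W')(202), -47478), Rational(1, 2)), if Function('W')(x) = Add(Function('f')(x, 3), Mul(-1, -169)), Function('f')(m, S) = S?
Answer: Mul(I, Pow(47306, Rational(1, 2))) ≈ Mul(217.50, I)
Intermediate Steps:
Function('W')(x) = 172 (Function('W')(x) = Add(3, Mul(-1, -169)) = Add(3, 169) = 172)
Pow(Add(Function('W')(202), -47478), Rational(1, 2)) = Pow(Add(172, -47478), Rational(1, 2)) = Pow(-47306, Rational(1, 2)) = Mul(I, Pow(47306, Rational(1, 2)))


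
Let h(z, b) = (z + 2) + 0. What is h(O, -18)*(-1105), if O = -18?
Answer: 17680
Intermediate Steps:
h(z, b) = 2 + z (h(z, b) = (2 + z) + 0 = 2 + z)
h(O, -18)*(-1105) = (2 - 18)*(-1105) = -16*(-1105) = 17680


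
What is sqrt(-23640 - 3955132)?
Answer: 2*I*sqrt(994693) ≈ 1994.7*I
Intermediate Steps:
sqrt(-23640 - 3955132) = sqrt(-3978772) = 2*I*sqrt(994693)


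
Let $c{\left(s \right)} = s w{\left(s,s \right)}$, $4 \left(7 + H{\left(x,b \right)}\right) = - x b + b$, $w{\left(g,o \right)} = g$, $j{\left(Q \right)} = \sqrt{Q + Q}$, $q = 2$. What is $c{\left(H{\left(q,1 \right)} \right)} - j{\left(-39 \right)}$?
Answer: $\frac{841}{16} - i \sqrt{78} \approx 52.563 - 8.8318 i$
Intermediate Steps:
$j{\left(Q \right)} = \sqrt{2} \sqrt{Q}$ ($j{\left(Q \right)} = \sqrt{2 Q} = \sqrt{2} \sqrt{Q}$)
$H{\left(x,b \right)} = -7 + \frac{b}{4} - \frac{b x}{4}$ ($H{\left(x,b \right)} = -7 + \frac{- x b + b}{4} = -7 + \frac{- b x + b}{4} = -7 + \frac{b - b x}{4} = -7 - \left(- \frac{b}{4} + \frac{b x}{4}\right) = -7 + \frac{b}{4} - \frac{b x}{4}$)
$c{\left(s \right)} = s^{2}$ ($c{\left(s \right)} = s s = s^{2}$)
$c{\left(H{\left(q,1 \right)} \right)} - j{\left(-39 \right)} = \left(-7 + \frac{1}{4} \cdot 1 - \frac{1}{4} \cdot 2\right)^{2} - \sqrt{2} \sqrt{-39} = \left(-7 + \frac{1}{4} - \frac{1}{2}\right)^{2} - \sqrt{2} i \sqrt{39} = \left(- \frac{29}{4}\right)^{2} - i \sqrt{78} = \frac{841}{16} - i \sqrt{78}$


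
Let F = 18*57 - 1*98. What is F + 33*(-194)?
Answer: -5474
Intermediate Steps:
F = 928 (F = 1026 - 98 = 928)
F + 33*(-194) = 928 + 33*(-194) = 928 - 6402 = -5474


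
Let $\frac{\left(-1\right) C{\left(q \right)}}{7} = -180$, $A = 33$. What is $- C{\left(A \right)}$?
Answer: $-1260$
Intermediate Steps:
$C{\left(q \right)} = 1260$ ($C{\left(q \right)} = \left(-7\right) \left(-180\right) = 1260$)
$- C{\left(A \right)} = \left(-1\right) 1260 = -1260$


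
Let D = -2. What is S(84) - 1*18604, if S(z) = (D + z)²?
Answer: -11880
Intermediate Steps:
S(z) = (-2 + z)²
S(84) - 1*18604 = (-2 + 84)² - 1*18604 = 82² - 18604 = 6724 - 18604 = -11880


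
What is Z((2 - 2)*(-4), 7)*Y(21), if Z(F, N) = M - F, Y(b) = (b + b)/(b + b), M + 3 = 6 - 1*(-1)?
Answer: 4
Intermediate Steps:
M = 4 (M = -3 + (6 - 1*(-1)) = -3 + (6 + 1) = -3 + 7 = 4)
Y(b) = 1 (Y(b) = (2*b)/((2*b)) = (2*b)*(1/(2*b)) = 1)
Z(F, N) = 4 - F
Z((2 - 2)*(-4), 7)*Y(21) = (4 - (2 - 2)*(-4))*1 = (4 - 0*(-4))*1 = (4 - 1*0)*1 = (4 + 0)*1 = 4*1 = 4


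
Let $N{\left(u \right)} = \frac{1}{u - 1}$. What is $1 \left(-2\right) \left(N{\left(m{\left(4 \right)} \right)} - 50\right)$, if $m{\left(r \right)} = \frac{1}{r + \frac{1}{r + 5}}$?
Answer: $\frac{1437}{14} \approx 102.64$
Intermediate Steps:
$m{\left(r \right)} = \frac{1}{r + \frac{1}{5 + r}}$
$N{\left(u \right)} = \frac{1}{-1 + u}$
$1 \left(-2\right) \left(N{\left(m{\left(4 \right)} \right)} - 50\right) = 1 \left(-2\right) \left(\frac{1}{-1 + \frac{5 + 4}{1 + 4^{2} + 5 \cdot 4}} - 50\right) = - 2 \left(\frac{1}{-1 + \frac{1}{1 + 16 + 20} \cdot 9} - 50\right) = - 2 \left(\frac{1}{-1 + \frac{1}{37} \cdot 9} - 50\right) = - 2 \left(\frac{1}{-1 + \frac{9}{37}} - 50\right) = - 2 \left(\frac{1}{- \frac{28}{37}} - 50\right) = - 2 \left(- \frac{37}{28} - 50\right) = \left(-2\right) \left(- \frac{1437}{28}\right) = \frac{1437}{14}$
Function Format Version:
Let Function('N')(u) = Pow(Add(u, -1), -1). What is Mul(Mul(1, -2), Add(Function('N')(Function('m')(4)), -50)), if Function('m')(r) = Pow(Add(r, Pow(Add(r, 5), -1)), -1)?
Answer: Rational(1437, 14) ≈ 102.64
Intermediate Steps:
Function('m')(r) = Pow(Add(r, Pow(Add(5, r), -1)), -1)
Function('N')(u) = Pow(Add(-1, u), -1)
Mul(Mul(1, -2), Add(Function('N')(Function('m')(4)), -50)) = Mul(Mul(1, -2), Add(Pow(Add(-1, Mul(Pow(Add(1, Pow(4, 2), Mul(5, 4)), -1), Add(5, 4))), -1), -50)) = Mul(-2, Add(Pow(Add(-1, Mul(Pow(Add(1, 16, 20), -1), 9)), -1), -50)) = Mul(-2, Add(Pow(Add(-1, Mul(Pow(37, -1), 9)), -1), -50)) = Mul(-2, Add(Pow(Add(-1, Mul(Rational(1, 37), 9)), -1), -50)) = Mul(-2, Add(Pow(Add(-1, Rational(9, 37)), -1), -50)) = Mul(-2, Add(Pow(Rational(-28, 37), -1), -50)) = Mul(-2, Add(Rational(-37, 28), -50)) = Mul(-2, Rational(-1437, 28)) = Rational(1437, 14)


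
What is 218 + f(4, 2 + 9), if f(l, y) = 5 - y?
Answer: 212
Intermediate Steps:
218 + f(4, 2 + 9) = 218 + (5 - (2 + 9)) = 218 + (5 - 1*11) = 218 + (5 - 11) = 218 - 6 = 212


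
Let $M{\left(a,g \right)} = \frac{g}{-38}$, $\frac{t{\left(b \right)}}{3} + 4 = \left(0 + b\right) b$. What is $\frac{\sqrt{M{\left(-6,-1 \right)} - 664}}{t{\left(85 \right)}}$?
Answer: $\frac{i \sqrt{958778}}{823194} \approx 0.0011895 i$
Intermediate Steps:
$t{\left(b \right)} = -12 + 3 b^{2}$ ($t{\left(b \right)} = -12 + 3 \left(0 + b\right) b = -12 + 3 b b = -12 + 3 b^{2}$)
$M{\left(a,g \right)} = - \frac{g}{38}$ ($M{\left(a,g \right)} = g \left(- \frac{1}{38}\right) = - \frac{g}{38}$)
$\frac{\sqrt{M{\left(-6,-1 \right)} - 664}}{t{\left(85 \right)}} = \frac{\sqrt{\left(- \frac{1}{38}\right) \left(-1\right) - 664}}{-12 + 3 \cdot 85^{2}} = \frac{\sqrt{\frac{1}{38} - 664}}{-12 + 3 \cdot 7225} = \frac{\sqrt{- \frac{25231}{38}}}{-12 + 21675} = \frac{\frac{1}{38} i \sqrt{958778}}{21663} = \frac{i \sqrt{958778}}{38} \cdot \frac{1}{21663} = \frac{i \sqrt{958778}}{823194}$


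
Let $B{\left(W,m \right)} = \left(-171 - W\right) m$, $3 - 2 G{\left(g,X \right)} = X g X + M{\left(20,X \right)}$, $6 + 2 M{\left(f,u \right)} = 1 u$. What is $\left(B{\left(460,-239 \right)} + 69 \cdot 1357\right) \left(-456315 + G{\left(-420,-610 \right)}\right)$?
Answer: $18989437781501$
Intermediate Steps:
$M{\left(f,u \right)} = -3 + \frac{u}{2}$ ($M{\left(f,u \right)} = -3 + \frac{1 u}{2} = -3 + \frac{u}{2}$)
$G{\left(g,X \right)} = 3 - \frac{X}{4} - \frac{g X^{2}}{2}$ ($G{\left(g,X \right)} = \frac{3}{2} - \frac{X g X + \left(-3 + \frac{X}{2}\right)}{2} = \frac{3}{2} - \frac{g X^{2} + \left(-3 + \frac{X}{2}\right)}{2} = \frac{3}{2} - \frac{-3 + \frac{X}{2} + g X^{2}}{2} = \frac{3}{2} - \left(- \frac{3}{2} + \frac{X}{4} + \frac{g X^{2}}{2}\right) = 3 - \frac{X}{4} - \frac{g X^{2}}{2}$)
$B{\left(W,m \right)} = m \left(-171 - W\right)$
$\left(B{\left(460,-239 \right)} + 69 \cdot 1357\right) \left(-456315 + G{\left(-420,-610 \right)}\right) = \left(\left(-1\right) \left(-239\right) \left(171 + 460\right) + 69 \cdot 1357\right) \left(-456315 - \left(- \frac{311}{2} - 78141000\right)\right) = \left(\left(-1\right) \left(-239\right) 631 + 93633\right) \left(-456315 + \left(3 + \frac{305}{2} - \left(-210\right) 372100\right)\right) = \left(150809 + 93633\right) \left(-456315 + \left(3 + \frac{305}{2} + 78141000\right)\right) = 244442 \left(-456315 + \frac{156282311}{2}\right) = 244442 \cdot \frac{155369681}{2} = 18989437781501$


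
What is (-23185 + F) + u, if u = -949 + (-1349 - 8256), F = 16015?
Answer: -17724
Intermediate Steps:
u = -10554 (u = -949 - 9605 = -10554)
(-23185 + F) + u = (-23185 + 16015) - 10554 = -7170 - 10554 = -17724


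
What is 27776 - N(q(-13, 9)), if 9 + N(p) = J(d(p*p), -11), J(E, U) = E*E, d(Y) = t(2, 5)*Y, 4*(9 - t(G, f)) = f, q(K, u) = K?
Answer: -27002561/16 ≈ -1.6877e+6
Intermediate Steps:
t(G, f) = 9 - f/4
d(Y) = 31*Y/4 (d(Y) = (9 - 1/4*5)*Y = (9 - 5/4)*Y = 31*Y/4)
J(E, U) = E**2
N(p) = -9 + 961*p**4/16 (N(p) = -9 + (31*(p*p)/4)**2 = -9 + (31*p**2/4)**2 = -9 + 961*p**4/16)
27776 - N(q(-13, 9)) = 27776 - (-9 + (961/16)*(-13)**4) = 27776 - (-9 + (961/16)*28561) = 27776 - (-9 + 27447121/16) = 27776 - 1*27446977/16 = 27776 - 27446977/16 = -27002561/16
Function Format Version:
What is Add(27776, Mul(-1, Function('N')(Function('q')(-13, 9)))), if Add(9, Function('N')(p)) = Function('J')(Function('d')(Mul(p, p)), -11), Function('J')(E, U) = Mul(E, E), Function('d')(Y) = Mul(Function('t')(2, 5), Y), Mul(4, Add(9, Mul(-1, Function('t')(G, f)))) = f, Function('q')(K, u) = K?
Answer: Rational(-27002561, 16) ≈ -1.6877e+6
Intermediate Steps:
Function('t')(G, f) = Add(9, Mul(Rational(-1, 4), f))
Function('d')(Y) = Mul(Rational(31, 4), Y) (Function('d')(Y) = Mul(Add(9, Mul(Rational(-1, 4), 5)), Y) = Mul(Add(9, Rational(-5, 4)), Y) = Mul(Rational(31, 4), Y))
Function('J')(E, U) = Pow(E, 2)
Function('N')(p) = Add(-9, Mul(Rational(961, 16), Pow(p, 4))) (Function('N')(p) = Add(-9, Pow(Mul(Rational(31, 4), Mul(p, p)), 2)) = Add(-9, Pow(Mul(Rational(31, 4), Pow(p, 2)), 2)) = Add(-9, Mul(Rational(961, 16), Pow(p, 4))))
Add(27776, Mul(-1, Function('N')(Function('q')(-13, 9)))) = Add(27776, Mul(-1, Add(-9, Mul(Rational(961, 16), Pow(-13, 4))))) = Add(27776, Mul(-1, Add(-9, Mul(Rational(961, 16), 28561)))) = Add(27776, Mul(-1, Add(-9, Rational(27447121, 16)))) = Add(27776, Mul(-1, Rational(27446977, 16))) = Add(27776, Rational(-27446977, 16)) = Rational(-27002561, 16)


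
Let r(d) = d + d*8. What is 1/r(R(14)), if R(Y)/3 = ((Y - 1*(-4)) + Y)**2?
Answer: 1/27648 ≈ 3.6169e-5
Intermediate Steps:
R(Y) = 3*(4 + 2*Y)**2 (R(Y) = 3*((Y - 1*(-4)) + Y)**2 = 3*((Y + 4) + Y)**2 = 3*((4 + Y) + Y)**2 = 3*(4 + 2*Y)**2)
r(d) = 9*d (r(d) = d + 8*d = 9*d)
1/r(R(14)) = 1/(9*(12*(2 + 14)**2)) = 1/(9*(12*16**2)) = 1/(9*(12*256)) = 1/(9*3072) = 1/27648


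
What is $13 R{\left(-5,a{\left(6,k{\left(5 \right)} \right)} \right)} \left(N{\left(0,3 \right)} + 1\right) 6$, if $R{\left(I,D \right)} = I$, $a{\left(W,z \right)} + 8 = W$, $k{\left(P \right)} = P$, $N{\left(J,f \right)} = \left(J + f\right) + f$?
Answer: $-2730$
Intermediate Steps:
$N{\left(J,f \right)} = J + 2 f$
$a{\left(W,z \right)} = -8 + W$
$13 R{\left(-5,a{\left(6,k{\left(5 \right)} \right)} \right)} \left(N{\left(0,3 \right)} + 1\right) 6 = 13 \left(-5\right) \left(\left(0 + 2 \cdot 3\right) + 1\right) 6 = - 65 \left(\left(0 + 6\right) + 1\right) 6 = - 65 \left(6 + 1\right) 6 = - 65 \cdot 7 \cdot 6 = \left(-65\right) 42 = -2730$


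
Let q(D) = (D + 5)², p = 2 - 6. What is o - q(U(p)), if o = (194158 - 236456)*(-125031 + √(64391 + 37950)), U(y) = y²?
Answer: 5288560797 - 42298*√102341 ≈ 5.2750e+9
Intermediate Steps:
p = -4
o = 5288561238 - 42298*√102341 (o = -42298*(-125031 + √102341) = 5288561238 - 42298*√102341 ≈ 5.2750e+9)
q(D) = (5 + D)²
o - q(U(p)) = (5288561238 - 42298*√102341) - (5 + (-4)²)² = (5288561238 - 42298*√102341) - (5 + 16)² = (5288561238 - 42298*√102341) - 1*21² = (5288561238 - 42298*√102341) - 1*441 = (5288561238 - 42298*√102341) - 441 = 5288560797 - 42298*√102341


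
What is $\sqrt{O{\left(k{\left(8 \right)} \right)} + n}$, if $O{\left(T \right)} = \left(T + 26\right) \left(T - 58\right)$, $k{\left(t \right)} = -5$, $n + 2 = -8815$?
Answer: $26 i \sqrt{15} \approx 100.7 i$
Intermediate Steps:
$n = -8817$ ($n = -2 - 8815 = -8817$)
$O{\left(T \right)} = \left(-58 + T\right) \left(26 + T\right)$ ($O{\left(T \right)} = \left(26 + T\right) \left(-58 + T\right) = \left(-58 + T\right) \left(26 + T\right)$)
$\sqrt{O{\left(k{\left(8 \right)} \right)} + n} = \sqrt{\left(-1508 + \left(-5\right)^{2} - -160\right) - 8817} = \sqrt{\left(-1508 + 25 + 160\right) - 8817} = \sqrt{-1323 - 8817} = \sqrt{-10140} = 26 i \sqrt{15}$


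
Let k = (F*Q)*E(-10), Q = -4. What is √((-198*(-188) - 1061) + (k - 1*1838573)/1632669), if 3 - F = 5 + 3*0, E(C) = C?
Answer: √96393382490801586/1632669 ≈ 190.16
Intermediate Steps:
F = -2 (F = 3 - (5 + 3*0) = 3 - (5 + 0) = 3 - 1*5 = 3 - 5 = -2)
k = -80 (k = -2*(-4)*(-10) = 8*(-10) = -80)
√((-198*(-188) - 1061) + (k - 1*1838573)/1632669) = √((-198*(-188) - 1061) + (-80 - 1*1838573)/1632669) = √((37224 - 1061) + (-80 - 1838573)*(1/1632669)) = √(36163 - 1838653*1/1632669) = √(36163 - 1838653/1632669) = √(59040370394/1632669) = √96393382490801586/1632669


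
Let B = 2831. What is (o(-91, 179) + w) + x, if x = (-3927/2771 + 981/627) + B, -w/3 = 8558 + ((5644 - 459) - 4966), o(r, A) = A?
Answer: -794471485/34067 ≈ -23321.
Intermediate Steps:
w = -26331 (w = -3*(8558 + ((5644 - 459) - 4966)) = -3*(8558 + (5185 - 4966)) = -3*(8558 + 219) = -3*8777 = -26331)
x = 96448699/34067 (x = (-3927/2771 + 981/627) + 2831 = (-3927*1/2771 + 981*(1/627)) + 2831 = (-231/163 + 327/209) + 2831 = 5022/34067 + 2831 = 96448699/34067 ≈ 2831.1)
(o(-91, 179) + w) + x = (179 - 26331) + 96448699/34067 = -26152 + 96448699/34067 = -794471485/34067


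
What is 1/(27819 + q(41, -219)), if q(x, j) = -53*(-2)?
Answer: 1/27925 ≈ 3.5810e-5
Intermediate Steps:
q(x, j) = 106
1/(27819 + q(41, -219)) = 1/(27819 + 106) = 1/27925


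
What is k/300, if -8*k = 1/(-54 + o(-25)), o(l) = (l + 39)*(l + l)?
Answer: 1/1809600 ≈ 5.5261e-7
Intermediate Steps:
o(l) = 2*l*(39 + l) (o(l) = (39 + l)*(2*l) = 2*l*(39 + l))
k = 1/6032 (k = -1/(8*(-54 + 2*(-25)*(39 - 25))) = -1/(8*(-54 + 2*(-25)*14)) = -1/(8*(-54 - 700)) = -1/8/(-754) = -1/8*(-1/754) = 1/6032 ≈ 0.00016578)
k/300 = (1/6032)/300 = (1/300)*(1/6032) = 1/1809600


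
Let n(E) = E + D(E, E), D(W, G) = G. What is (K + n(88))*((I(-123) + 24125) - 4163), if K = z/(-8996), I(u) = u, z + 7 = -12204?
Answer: 31653263373/8996 ≈ 3.5186e+6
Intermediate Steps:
z = -12211 (z = -7 - 12204 = -12211)
n(E) = 2*E (n(E) = E + E = 2*E)
K = 12211/8996 (K = -12211/(-8996) = -12211*(-1/8996) = 12211/8996 ≈ 1.3574)
(K + n(88))*((I(-123) + 24125) - 4163) = (12211/8996 + 2*88)*((-123 + 24125) - 4163) = (12211/8996 + 176)*(24002 - 4163) = (1595507/8996)*19839 = 31653263373/8996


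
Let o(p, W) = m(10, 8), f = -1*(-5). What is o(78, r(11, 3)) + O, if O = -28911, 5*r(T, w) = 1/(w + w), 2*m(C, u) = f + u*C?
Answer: -57737/2 ≈ -28869.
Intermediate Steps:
f = 5
m(C, u) = 5/2 + C*u/2 (m(C, u) = (5 + u*C)/2 = (5 + C*u)/2 = 5/2 + C*u/2)
r(T, w) = 1/(10*w) (r(T, w) = 1/(5*(w + w)) = 1/(5*((2*w))) = (1/(2*w))/5 = 1/(10*w))
o(p, W) = 85/2 (o(p, W) = 5/2 + (½)*10*8 = 5/2 + 40 = 85/2)
o(78, r(11, 3)) + O = 85/2 - 28911 = -57737/2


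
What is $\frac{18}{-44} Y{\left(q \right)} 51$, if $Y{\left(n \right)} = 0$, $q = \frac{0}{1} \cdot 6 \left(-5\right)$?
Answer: $0$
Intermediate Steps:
$q = 0$ ($q = 0 \cdot 1 \cdot 6 \left(-5\right) = 0 \cdot 6 \left(-5\right) = 0 \left(-5\right) = 0$)
$\frac{18}{-44} Y{\left(q \right)} 51 = \frac{18}{-44} \cdot 0 \cdot 51 = 18 \left(- \frac{1}{44}\right) 0 \cdot 51 = \left(- \frac{9}{22}\right) 0 \cdot 51 = 0 \cdot 51 = 0$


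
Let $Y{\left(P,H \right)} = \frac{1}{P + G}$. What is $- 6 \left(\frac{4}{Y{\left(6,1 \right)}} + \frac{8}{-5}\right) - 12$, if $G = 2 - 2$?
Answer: $- \frac{732}{5} \approx -146.4$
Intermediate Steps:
$G = 0$
$Y{\left(P,H \right)} = \frac{1}{P}$ ($Y{\left(P,H \right)} = \frac{1}{P + 0} = \frac{1}{P}$)
$- 6 \left(\frac{4}{Y{\left(6,1 \right)}} + \frac{8}{-5}\right) - 12 = - 6 \left(\frac{4}{\frac{1}{6}} + \frac{8}{-5}\right) - 12 = - 6 \left(4 \frac{1}{\frac{1}{6}} + 8 \left(- \frac{1}{5}\right)\right) - 12 = - 6 \left(4 \cdot 6 - \frac{8}{5}\right) - 12 = - 6 \left(24 - \frac{8}{5}\right) - 12 = \left(-6\right) \frac{112}{5} - 12 = - \frac{672}{5} - 12 = - \frac{732}{5}$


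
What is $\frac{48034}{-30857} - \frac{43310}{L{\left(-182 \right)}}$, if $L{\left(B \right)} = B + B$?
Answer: $\frac{659466147}{5615974} \approx 117.43$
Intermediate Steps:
$L{\left(B \right)} = 2 B$
$\frac{48034}{-30857} - \frac{43310}{L{\left(-182 \right)}} = \frac{48034}{-30857} - \frac{43310}{2 \left(-182\right)} = 48034 \left(- \frac{1}{30857}\right) - \frac{43310}{-364} = - \frac{48034}{30857} - - \frac{21655}{182} = - \frac{48034}{30857} + \frac{21655}{182} = \frac{659466147}{5615974}$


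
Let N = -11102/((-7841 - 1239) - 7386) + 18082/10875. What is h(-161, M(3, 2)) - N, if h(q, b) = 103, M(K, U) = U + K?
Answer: 9012752894/89533875 ≈ 100.66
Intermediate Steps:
M(K, U) = K + U
N = 209236231/89533875 (N = -11102/(-9080 - 7386) + 18082*(1/10875) = -11102/(-16466) + 18082/10875 = -11102*(-1/16466) + 18082/10875 = 5551/8233 + 18082/10875 = 209236231/89533875 ≈ 2.3370)
h(-161, M(3, 2)) - N = 103 - 1*209236231/89533875 = 103 - 209236231/89533875 = 9012752894/89533875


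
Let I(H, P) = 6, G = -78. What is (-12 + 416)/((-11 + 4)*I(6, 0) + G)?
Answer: -101/30 ≈ -3.3667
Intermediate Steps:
(-12 + 416)/((-11 + 4)*I(6, 0) + G) = (-12 + 416)/((-11 + 4)*6 - 78) = 404/(-7*6 - 78) = 404/(-42 - 78) = 404/(-120) = 404*(-1/120) = -101/30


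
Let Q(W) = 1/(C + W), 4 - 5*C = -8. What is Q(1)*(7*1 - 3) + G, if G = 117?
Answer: 2009/17 ≈ 118.18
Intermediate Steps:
C = 12/5 (C = ⅘ - ⅕*(-8) = ⅘ + 8/5 = 12/5 ≈ 2.4000)
Q(W) = 1/(12/5 + W)
Q(1)*(7*1 - 3) + G = (5/(12 + 5*1))*(7*1 - 3) + 117 = (5/(12 + 5))*(7 - 3) + 117 = (5/17)*4 + 117 = 20/17 + 117 = 2009/17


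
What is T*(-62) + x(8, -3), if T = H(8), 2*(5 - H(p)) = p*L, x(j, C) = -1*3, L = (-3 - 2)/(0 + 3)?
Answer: -2179/3 ≈ -726.33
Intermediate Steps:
L = -5/3 ≈ -1.6667
x(j, C) = -3
H(p) = 5 + 5*p/6 (H(p) = 5 - p*(-5)/(2*3) = 5 - (-5)*p/6 = 5 + 5*p/6)
T = 35/3 (T = 5 + (5/6)*8 = 5 + 20/3 = 35/3 ≈ 11.667)
T*(-62) + x(8, -3) = (35/3)*(-62) - 3 = -2170/3 - 3 = -2179/3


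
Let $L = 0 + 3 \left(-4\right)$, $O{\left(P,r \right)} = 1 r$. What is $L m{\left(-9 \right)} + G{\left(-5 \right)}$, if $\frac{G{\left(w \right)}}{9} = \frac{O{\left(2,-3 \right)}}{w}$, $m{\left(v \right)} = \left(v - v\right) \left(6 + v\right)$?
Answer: $\frac{27}{5} \approx 5.4$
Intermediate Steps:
$O{\left(P,r \right)} = r$
$L = -12$ ($L = 0 - 12 = -12$)
$m{\left(v \right)} = 0$ ($m{\left(v \right)} = 0 \left(6 + v\right) = 0$)
$G{\left(w \right)} = - \frac{27}{w}$ ($G{\left(w \right)} = 9 \left(- \frac{3}{w}\right) = - \frac{27}{w}$)
$L m{\left(-9 \right)} + G{\left(-5 \right)} = \left(-12\right) 0 - \frac{27}{-5} = 0 - - \frac{27}{5} = 0 + \frac{27}{5} = \frac{27}{5}$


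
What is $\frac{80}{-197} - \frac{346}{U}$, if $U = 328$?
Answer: $- \frac{47201}{32308} \approx -1.461$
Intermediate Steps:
$\frac{80}{-197} - \frac{346}{U} = \frac{80}{-197} - \frac{346}{328} = 80 \left(- \frac{1}{197}\right) - \frac{173}{164} = - \frac{80}{197} - \frac{173}{164} = - \frac{47201}{32308}$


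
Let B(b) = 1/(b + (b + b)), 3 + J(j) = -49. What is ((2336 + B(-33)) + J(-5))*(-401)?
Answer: -90672115/99 ≈ -9.1588e+5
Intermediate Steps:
J(j) = -52 (J(j) = -3 - 49 = -52)
B(b) = 1/(3*b) (B(b) = 1/(b + 2*b) = 1/(3*b))
((2336 + B(-33)) + J(-5))*(-401) = ((2336 + (⅓)/(-33)) - 52)*(-401) = ((2336 + (⅓)*(-1/33)) - 52)*(-401) = ((2336 - 1/99) - 52)*(-401) = (231263/99 - 52)*(-401) = (226115/99)*(-401) = -90672115/99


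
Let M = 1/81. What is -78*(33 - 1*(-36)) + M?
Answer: -435941/81 ≈ -5382.0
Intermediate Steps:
M = 1/81 ≈ 0.012346
-78*(33 - 1*(-36)) + M = -78*(33 - 1*(-36)) + 1/81 = -78*(33 + 36) + 1/81 = -78*69 + 1/81 = -5382 + 1/81 = -435941/81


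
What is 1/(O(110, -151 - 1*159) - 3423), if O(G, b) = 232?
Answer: -1/3191 ≈ -0.00031338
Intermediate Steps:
1/(O(110, -151 - 1*159) - 3423) = 1/(232 - 3423) = 1/(-3191) = -1/3191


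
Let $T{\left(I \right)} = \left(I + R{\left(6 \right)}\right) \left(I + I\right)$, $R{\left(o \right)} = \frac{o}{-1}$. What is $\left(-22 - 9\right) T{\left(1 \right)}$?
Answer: $310$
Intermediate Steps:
$R{\left(o \right)} = - o$ ($R{\left(o \right)} = o \left(-1\right) = - o$)
$T{\left(I \right)} = 2 I \left(-6 + I\right)$ ($T{\left(I \right)} = \left(I - 6\right) \left(I + I\right) = \left(I - 6\right) 2 I = \left(-6 + I\right) 2 I = 2 I \left(-6 + I\right)$)
$\left(-22 - 9\right) T{\left(1 \right)} = \left(-22 - 9\right) 2 \cdot 1 \left(-6 + 1\right) = - 31 \cdot 2 \cdot 1 \left(-5\right) = \left(-31\right) \left(-10\right) = 310$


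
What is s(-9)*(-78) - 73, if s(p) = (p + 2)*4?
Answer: 2111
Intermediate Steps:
s(p) = 8 + 4*p (s(p) = (2 + p)*4 = 8 + 4*p)
s(-9)*(-78) - 73 = (8 + 4*(-9))*(-78) - 73 = (8 - 36)*(-78) - 73 = -28*(-78) - 73 = 2184 - 73 = 2111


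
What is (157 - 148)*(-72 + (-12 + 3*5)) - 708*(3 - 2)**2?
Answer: -1329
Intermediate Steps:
(157 - 148)*(-72 + (-12 + 3*5)) - 708*(3 - 2)**2 = 9*(-72 + (-12 + 15)) - 708*1**2 = 9*(-72 + 3) - 708*1 = 9*(-69) - 708 = -621 - 708 = -1329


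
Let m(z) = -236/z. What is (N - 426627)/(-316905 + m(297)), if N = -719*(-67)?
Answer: 112400838/94121021 ≈ 1.1942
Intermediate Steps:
N = 48173
(N - 426627)/(-316905 + m(297)) = (48173 - 426627)/(-316905 - 236/297) = -378454/(-316905 - 236*1/297) = -378454/(-316905 - 236/297) = -378454/(-94121021/297) = -378454*(-297/94121021) = 112400838/94121021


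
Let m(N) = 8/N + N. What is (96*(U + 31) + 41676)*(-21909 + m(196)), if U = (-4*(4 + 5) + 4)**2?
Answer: -152095891860/49 ≈ -3.1040e+9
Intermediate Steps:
m(N) = N + 8/N
U = 1024 (U = (-4*9 + 4)**2 = (-36 + 4)**2 = (-32)**2 = 1024)
(96*(U + 31) + 41676)*(-21909 + m(196)) = (96*(1024 + 31) + 41676)*(-21909 + (196 + 8/196)) = (96*1055 + 41676)*(-21909 + (196 + 8*(1/196))) = (101280 + 41676)*(-21909 + (196 + 2/49)) = 142956*(-21909 + 9606/49) = 142956*(-1063935/49) = -152095891860/49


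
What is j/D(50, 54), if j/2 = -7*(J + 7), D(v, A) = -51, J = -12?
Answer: -70/51 ≈ -1.3725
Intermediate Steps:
j = 70 (j = 2*(-7*(-12 + 7)) = 2*(-7*(-5)) = 2*35 = 70)
j/D(50, 54) = 70/(-51) = 70*(-1/51) = -70/51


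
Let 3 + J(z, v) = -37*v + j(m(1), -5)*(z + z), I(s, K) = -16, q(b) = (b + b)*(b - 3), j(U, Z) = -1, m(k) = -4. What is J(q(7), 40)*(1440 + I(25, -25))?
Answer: -2271280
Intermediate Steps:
q(b) = 2*b*(-3 + b) (q(b) = (2*b)*(-3 + b) = 2*b*(-3 + b))
J(z, v) = -3 - 37*v - 2*z (J(z, v) = -3 + (-37*v - (z + z)) = -3 + (-37*v - 2*z) = -3 - 37*v - 2*z)
J(q(7), 40)*(1440 + I(25, -25)) = (-3 - 37*40 - 4*7*(-3 + 7))*(1440 - 16) = (-3 - 1480 - 4*7*4)*1424 = (-3 - 1480 - 2*56)*1424 = (-3 - 1480 - 112)*1424 = -1595*1424 = -2271280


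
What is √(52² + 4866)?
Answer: √7570 ≈ 87.006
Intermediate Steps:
√(52² + 4866) = √(2704 + 4866) = √7570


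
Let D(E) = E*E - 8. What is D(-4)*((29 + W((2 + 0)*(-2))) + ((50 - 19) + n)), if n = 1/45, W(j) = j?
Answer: 20168/45 ≈ 448.18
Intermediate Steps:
D(E) = -8 + E² (D(E) = E² - 8 = -8 + E²)
n = 1/45 ≈ 0.022222
D(-4)*((29 + W((2 + 0)*(-2))) + ((50 - 19) + n)) = (-8 + (-4)²)*((29 + (2 + 0)*(-2)) + ((50 - 19) + 1/45)) = (-8 + 16)*((29 + 2*(-2)) + (31 + 1/45)) = 8*((29 - 4) + 1396/45) = 8*(25 + 1396/45) = 8*(2521/45) = 20168/45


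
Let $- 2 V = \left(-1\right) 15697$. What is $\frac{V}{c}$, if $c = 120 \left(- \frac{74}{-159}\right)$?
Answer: $\frac{831941}{5920} \approx 140.53$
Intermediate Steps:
$V = \frac{15697}{2}$ ($V = - \frac{\left(-1\right) 15697}{2} = \left(- \frac{1}{2}\right) \left(-15697\right) = \frac{15697}{2} \approx 7848.5$)
$c = \frac{2960}{53}$ ($c = 120 \left(\left(-74\right) \left(- \frac{1}{159}\right)\right) = 120 \cdot \frac{74}{159} = \frac{2960}{53} \approx 55.849$)
$\frac{V}{c} = \frac{15697}{2 \cdot \frac{2960}{53}} = \frac{15697}{2} \cdot \frac{53}{2960} = \frac{831941}{5920}$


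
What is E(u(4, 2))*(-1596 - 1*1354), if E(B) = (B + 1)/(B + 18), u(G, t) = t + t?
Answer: -7375/11 ≈ -670.45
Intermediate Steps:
u(G, t) = 2*t
E(B) = (1 + B)/(18 + B)
E(u(4, 2))*(-1596 - 1*1354) = ((1 + 2*2)/(18 + 2*2))*(-1596 - 1*1354) = ((1 + 4)/(18 + 4))*(-1596 - 1354) = (5/22)*(-2950) = -7375/11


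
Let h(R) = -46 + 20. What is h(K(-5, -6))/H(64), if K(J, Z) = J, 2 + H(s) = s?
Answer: -13/31 ≈ -0.41935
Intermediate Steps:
H(s) = -2 + s
h(R) = -26
h(K(-5, -6))/H(64) = -26/(-2 + 64) = -26/62 = -26*1/62 = -13/31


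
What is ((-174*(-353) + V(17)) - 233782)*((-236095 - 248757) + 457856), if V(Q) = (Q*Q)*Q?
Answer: 4520399212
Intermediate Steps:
V(Q) = Q³ (V(Q) = Q²*Q = Q³)
((-174*(-353) + V(17)) - 233782)*((-236095 - 248757) + 457856) = ((-174*(-353) + 17³) - 233782)*((-236095 - 248757) + 457856) = ((61422 + 4913) - 233782)*(-484852 + 457856) = (66335 - 233782)*(-26996) = -167447*(-26996) = 4520399212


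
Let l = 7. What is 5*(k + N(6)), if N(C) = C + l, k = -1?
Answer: 60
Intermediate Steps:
N(C) = 7 + C (N(C) = C + 7 = 7 + C)
5*(k + N(6)) = 5*(-1 + (7 + 6)) = 5*(-1 + 13) = 5*12 = 60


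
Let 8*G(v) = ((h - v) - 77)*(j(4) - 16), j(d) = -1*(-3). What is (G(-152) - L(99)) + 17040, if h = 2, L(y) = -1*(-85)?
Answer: 134639/8 ≈ 16830.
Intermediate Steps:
L(y) = 85
j(d) = 3
G(v) = 975/8 + 13*v/8 (G(v) = (((2 - v) - 77)*(3 - 16))/8 = ((-75 - v)*(-13))/8 = (975 + 13*v)/8 = 975/8 + 13*v/8)
(G(-152) - L(99)) + 17040 = ((975/8 + (13/8)*(-152)) - 1*85) + 17040 = ((975/8 - 247) - 85) + 17040 = (-1001/8 - 85) + 17040 = -1681/8 + 17040 = 134639/8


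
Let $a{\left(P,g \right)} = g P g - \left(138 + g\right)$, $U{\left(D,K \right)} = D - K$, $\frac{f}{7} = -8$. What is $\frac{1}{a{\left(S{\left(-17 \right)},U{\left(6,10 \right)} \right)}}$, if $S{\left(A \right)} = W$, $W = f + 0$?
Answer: $- \frac{1}{1030} \approx -0.00097087$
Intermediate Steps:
$f = -56$ ($f = 7 \left(-8\right) = -56$)
$W = -56$ ($W = -56 + 0 = -56$)
$S{\left(A \right)} = -56$
$a{\left(P,g \right)} = -138 - g + P g^{2}$ ($a{\left(P,g \right)} = P g g - \left(138 + g\right) = P g^{2} - \left(138 + g\right) = -138 - g + P g^{2}$)
$\frac{1}{a{\left(S{\left(-17 \right)},U{\left(6,10 \right)} \right)}} = \frac{1}{-138 - \left(6 - 10\right) - 56 \left(6 - 10\right)^{2}} = \frac{1}{-138 - -4 - 56 \left(-4\right)^{2}} = \frac{1}{-138 + 4 - 896} = \frac{1}{-1030} = - \frac{1}{1030}$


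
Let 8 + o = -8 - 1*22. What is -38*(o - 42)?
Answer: 3040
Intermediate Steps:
o = -38 (o = -8 + (-8 - 1*22) = -8 + (-8 - 22) = -8 - 30 = -38)
-38*(o - 42) = -38*(-38 - 42) = -38*(-80) = 3040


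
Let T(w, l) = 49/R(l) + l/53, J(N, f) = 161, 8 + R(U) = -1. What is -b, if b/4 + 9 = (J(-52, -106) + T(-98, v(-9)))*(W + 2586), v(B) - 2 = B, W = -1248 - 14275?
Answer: 3836458648/477 ≈ 8.0429e+6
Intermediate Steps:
R(U) = -9 (R(U) = -8 - 1 = -9)
W = -15523
v(B) = 2 + B
T(w, l) = -49/9 + l/53 (T(w, l) = 49/(-9) + l/53 = 49*(-1/9) + l*(1/53) = -49/9 + l/53)
b = -3836458648/477 (b = -36 + 4*((161 + (-49/9 + (2 - 9)/53))*(-15523 + 2586)) = -36 + 4*((161 + (-49/9 + (1/53)*(-7)))*(-12937)) = -36 + 4*((161 + (-49/9 - 7/53))*(-12937)) = -36 + 4*((161 - 2660/477)*(-12937)) = -36 + 4*((74137/477)*(-12937)) = -36 + 4*(-959110369/477) = -36 - 3836441476/477 = -3836458648/477 ≈ -8.0429e+6)
-b = -1*(-3836458648/477) = 3836458648/477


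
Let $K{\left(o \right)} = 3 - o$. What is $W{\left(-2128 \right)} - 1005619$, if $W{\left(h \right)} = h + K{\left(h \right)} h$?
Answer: $-5542515$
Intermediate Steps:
$W{\left(h \right)} = h + h \left(3 - h\right)$ ($W{\left(h \right)} = h + \left(3 - h\right) h = h + h \left(3 - h\right)$)
$W{\left(-2128 \right)} - 1005619 = - 2128 \left(4 - -2128\right) - 1005619 = - 2128 \left(4 + 2128\right) - 1005619 = \left(-2128\right) 2132 - 1005619 = -4536896 - 1005619 = -5542515$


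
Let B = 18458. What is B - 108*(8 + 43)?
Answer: 12950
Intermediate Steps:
B - 108*(8 + 43) = 18458 - 108*(8 + 43) = 18458 - 108*51 = 18458 - 5508 = 12950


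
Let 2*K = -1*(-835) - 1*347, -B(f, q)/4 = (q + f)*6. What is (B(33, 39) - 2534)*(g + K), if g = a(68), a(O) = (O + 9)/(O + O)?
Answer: -70879191/68 ≈ -1.0423e+6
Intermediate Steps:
a(O) = (9 + O)/(2*O) (a(O) = (9 + O)/((2*O)) = (9 + O)*(1/(2*O)) = (9 + O)/(2*O))
g = 77/136 (g = (1/2)*(9 + 68)/68 = (1/2)*(1/68)*77 = 77/136 ≈ 0.56618)
B(f, q) = -24*f - 24*q (B(f, q) = -4*(q + f)*6 = -4*(f + q)*6 = -4*(6*f + 6*q) = -24*f - 24*q)
K = 244 (K = (-1*(-835) - 1*347)/2 = (835 - 347)/2 = (1/2)*488 = 244)
(B(33, 39) - 2534)*(g + K) = ((-24*33 - 24*39) - 2534)*(77/136 + 244) = ((-792 - 936) - 2534)*(33261/136) = (-1728 - 2534)*(33261/136) = -4262*33261/136 = -70879191/68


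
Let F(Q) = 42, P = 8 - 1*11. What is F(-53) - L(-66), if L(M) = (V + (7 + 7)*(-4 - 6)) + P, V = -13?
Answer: 198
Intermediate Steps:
P = -3 (P = 8 - 11 = -3)
L(M) = -156 (L(M) = (-13 + (7 + 7)*(-4 - 6)) - 3 = (-13 + 14*(-10)) - 3 = (-13 - 140) - 3 = -153 - 3 = -156)
F(-53) - L(-66) = 42 - 1*(-156) = 42 + 156 = 198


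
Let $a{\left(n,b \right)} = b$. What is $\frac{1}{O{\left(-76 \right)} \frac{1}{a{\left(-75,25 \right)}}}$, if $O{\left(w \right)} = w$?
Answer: $- \frac{25}{76} \approx -0.32895$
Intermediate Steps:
$\frac{1}{O{\left(-76 \right)} \frac{1}{a{\left(-75,25 \right)}}} = \frac{1}{\left(-76\right) \frac{1}{25}} = \frac{1}{- \frac{76}{25}} = - \frac{25}{76}$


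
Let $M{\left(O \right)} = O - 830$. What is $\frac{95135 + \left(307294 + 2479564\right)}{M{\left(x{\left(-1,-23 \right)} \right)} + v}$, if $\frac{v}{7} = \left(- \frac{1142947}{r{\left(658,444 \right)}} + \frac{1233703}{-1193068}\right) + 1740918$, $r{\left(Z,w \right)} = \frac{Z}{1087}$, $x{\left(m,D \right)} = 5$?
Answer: $- \frac{161605440352628}{57826559610217} \approx -2.7947$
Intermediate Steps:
$M{\left(O \right)} = -830 + O$
$r{\left(Z,w \right)} = \frac{Z}{1087}$ ($r{\left(Z,w \right)} = Z \frac{1}{1087} = \frac{Z}{1087}$)
$v = - \frac{57780298398517}{56074196}$ ($v = 7 \left(\left(- \frac{1142947}{\frac{1}{1087} \cdot 658} + \frac{1233703}{-1193068}\right) + 1740918\right) = 7 \left(\left(- \frac{1142947}{\frac{658}{1087}} + 1233703 \left(- \frac{1}{1193068}\right)\right) + 1740918\right) = 7 \left(\left(\left(-1142947\right) \frac{1087}{658} - \frac{1233703}{1193068}\right) + 1740918\right) = 7 \left(\left(- \frac{1242383389}{658} - \frac{1233703}{1193068}\right) + 1740918\right) = 7 \left(- \frac{741124338462013}{392519372} + 1740918\right) = 7 \left(- \frac{57780298398517}{392519372}\right) = - \frac{57780298398517}{56074196} \approx -1.0304 \cdot 10^{6}$)
$\frac{95135 + \left(307294 + 2479564\right)}{M{\left(x{\left(-1,-23 \right)} \right)} + v} = \frac{95135 + \left(307294 + 2479564\right)}{\left(-830 + 5\right) - \frac{57780298398517}{56074196}} = \frac{95135 + 2786858}{-825 - \frac{57780298398517}{56074196}} = \frac{2881993}{- \frac{57826559610217}{56074196}} = 2881993 \left(- \frac{56074196}{57826559610217}\right) = - \frac{161605440352628}{57826559610217}$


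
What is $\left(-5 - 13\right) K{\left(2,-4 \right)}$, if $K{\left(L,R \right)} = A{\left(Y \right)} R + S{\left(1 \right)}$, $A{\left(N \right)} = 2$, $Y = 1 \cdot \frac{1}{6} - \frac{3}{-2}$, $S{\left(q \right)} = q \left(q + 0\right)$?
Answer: $126$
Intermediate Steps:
$S{\left(q \right)} = q^{2}$ ($S{\left(q \right)} = q q = q^{2}$)
$Y = \frac{5}{3}$ ($Y = 1 \cdot \frac{1}{6} - - \frac{3}{2} = \frac{1}{6} + \frac{3}{2} = \frac{5}{3} \approx 1.6667$)
$K{\left(L,R \right)} = 1 + 2 R$ ($K{\left(L,R \right)} = 2 R + 1^{2} = 2 R + 1 = 1 + 2 R$)
$\left(-5 - 13\right) K{\left(2,-4 \right)} = \left(-5 - 13\right) \left(1 + 2 \left(-4\right)\right) = - 18 \left(1 - 8\right) = \left(-18\right) \left(-7\right) = 126$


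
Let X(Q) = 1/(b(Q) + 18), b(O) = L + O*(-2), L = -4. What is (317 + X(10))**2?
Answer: 3613801/36 ≈ 1.0038e+5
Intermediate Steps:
b(O) = -4 - 2*O (b(O) = -4 + O*(-2) = -4 - 2*O)
X(Q) = 1/(14 - 2*Q) (X(Q) = 1/((-4 - 2*Q) + 18) = 1/(14 - 2*Q))
(317 + X(10))**2 = (317 - 1/(-14 + 2*10))**2 = (317 - 1/(-14 + 20))**2 = (317 - 1/6)**2 = (1901/6)**2 = 3613801/36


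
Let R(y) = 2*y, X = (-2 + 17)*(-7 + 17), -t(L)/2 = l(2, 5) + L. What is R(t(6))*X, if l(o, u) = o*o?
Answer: -6000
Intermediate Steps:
l(o, u) = o**2
t(L) = -8 - 2*L (t(L) = -2*(2**2 + L) = -2*(4 + L) = -8 - 2*L)
X = 150 (X = 15*10 = 150)
R(t(6))*X = (2*(-8 - 2*6))*150 = (2*(-8 - 12))*150 = (2*(-20))*150 = -40*150 = -6000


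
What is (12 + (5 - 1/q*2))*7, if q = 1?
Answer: 105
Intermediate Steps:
(12 + (5 - 1/q*2))*7 = (12 + (5 - 1/1*2))*7 = (12 + (5 - 1*1*2))*7 = (12 + (5 - 1*2))*7 = (12 + (5 - 2))*7 = (12 + 3)*7 = 15*7 = 105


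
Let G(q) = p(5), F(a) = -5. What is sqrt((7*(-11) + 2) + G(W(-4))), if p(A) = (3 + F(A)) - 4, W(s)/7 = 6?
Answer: 9*I ≈ 9.0*I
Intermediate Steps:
W(s) = 42 (W(s) = 7*6 = 42)
p(A) = -6 (p(A) = (3 - 5) - 4 = -2 - 4 = -6)
G(q) = -6
sqrt((7*(-11) + 2) + G(W(-4))) = sqrt((7*(-11) + 2) - 6) = sqrt((-77 + 2) - 6) = sqrt(-75 - 6) = sqrt(-81) = 9*I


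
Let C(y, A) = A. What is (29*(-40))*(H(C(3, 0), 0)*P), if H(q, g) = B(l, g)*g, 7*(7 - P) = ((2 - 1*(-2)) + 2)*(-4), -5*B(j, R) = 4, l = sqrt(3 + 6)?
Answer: 0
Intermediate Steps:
l = 3 (l = sqrt(9) = 3)
B(j, R) = -4/5 (B(j, R) = -1/5*4 = -4/5)
P = 73/7 (P = 7 - ((2 - 1*(-2)) + 2)*(-4)/7 = 7 - ((2 + 2) + 2)*(-4)/7 = 7 - (4 + 2)*(-4)/7 = 7 - 6*(-4)/7 = 7 - 1/7*(-24) = 7 + 24/7 = 73/7 ≈ 10.429)
H(q, g) = -4*g/5
(29*(-40))*(H(C(3, 0), 0)*P) = (29*(-40))*(-4/5*0*(73/7)) = -0*73/7 = -1160*0 = 0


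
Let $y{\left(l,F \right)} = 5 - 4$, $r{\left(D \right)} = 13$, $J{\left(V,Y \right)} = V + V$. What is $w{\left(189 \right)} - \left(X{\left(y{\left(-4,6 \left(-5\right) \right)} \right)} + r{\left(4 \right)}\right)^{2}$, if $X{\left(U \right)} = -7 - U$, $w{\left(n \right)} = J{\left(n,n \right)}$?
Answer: $353$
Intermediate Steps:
$J{\left(V,Y \right)} = 2 V$
$w{\left(n \right)} = 2 n$
$y{\left(l,F \right)} = 1$
$w{\left(189 \right)} - \left(X{\left(y{\left(-4,6 \left(-5\right) \right)} \right)} + r{\left(4 \right)}\right)^{2} = 2 \cdot 189 - \left(\left(-7 - 1\right) + 13\right)^{2} = 378 - \left(\left(-7 - 1\right) + 13\right)^{2} = 378 - \left(-8 + 13\right)^{2} = 378 - 5^{2} = 378 - 25 = 353$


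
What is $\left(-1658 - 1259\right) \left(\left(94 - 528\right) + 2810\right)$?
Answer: $-6930792$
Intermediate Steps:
$\left(-1658 - 1259\right) \left(\left(94 - 528\right) + 2810\right) = - 2917 \left(\left(94 - 528\right) + 2810\right) = - 2917 \left(-434 + 2810\right) = \left(-2917\right) 2376 = -6930792$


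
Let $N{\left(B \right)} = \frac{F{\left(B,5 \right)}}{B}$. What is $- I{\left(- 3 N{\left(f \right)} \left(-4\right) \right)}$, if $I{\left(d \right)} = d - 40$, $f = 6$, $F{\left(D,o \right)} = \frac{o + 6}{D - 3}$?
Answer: $\frac{98}{3} \approx 32.667$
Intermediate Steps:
$F{\left(D,o \right)} = \frac{6 + o}{-3 + D}$
$N{\left(B \right)} = \frac{11}{B \left(-3 + B\right)}$ ($N{\left(B \right)} = \frac{\frac{1}{-3 + B} \left(6 + 5\right)}{B} = \frac{\frac{1}{-3 + B} 11}{B} = \frac{11 \frac{1}{-3 + B}}{B} = \frac{11}{B \left(-3 + B\right)}$)
$I{\left(d \right)} = -40 + d$
$- I{\left(- 3 N{\left(f \right)} \left(-4\right) \right)} = - (-40 + - 3 \frac{11}{6 \left(-3 + 6\right)} \left(-4\right)) = - (-40 + - 3 \cdot 11 \cdot \frac{1}{6} \cdot \frac{1}{3} \left(-4\right)) = - (-40 + \left(-3\right) \frac{11}{18} \left(-4\right)) = - (-40 - - \frac{22}{3}) = - (-40 + \frac{22}{3}) = \left(-1\right) \left(- \frac{98}{3}\right) = \frac{98}{3}$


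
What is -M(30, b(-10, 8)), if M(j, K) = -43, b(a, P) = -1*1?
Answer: 43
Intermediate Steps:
b(a, P) = -1
-M(30, b(-10, 8)) = -1*(-43) = 43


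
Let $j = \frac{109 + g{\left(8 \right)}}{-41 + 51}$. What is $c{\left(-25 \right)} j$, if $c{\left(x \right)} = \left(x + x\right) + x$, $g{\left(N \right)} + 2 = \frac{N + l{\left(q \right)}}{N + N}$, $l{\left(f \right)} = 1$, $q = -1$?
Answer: $- \frac{25815}{32} \approx -806.72$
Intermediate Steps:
$g{\left(N \right)} = -2 + \frac{1 + N}{2 N}$ ($g{\left(N \right)} = -2 + \frac{N + 1}{N + N} = -2 + \frac{1 + N}{2 N}$)
$c{\left(x \right)} = 3 x$ ($c{\left(x \right)} = 2 x + x = 3 x$)
$j = \frac{1721}{160}$ ($j = \frac{109 + \frac{1 - 24}{2 \cdot 8}}{-41 + 51} = \frac{109 + \frac{1}{2} \cdot \frac{1}{8} \left(1 - 24\right)}{10} = \left(109 + \frac{1}{2} \cdot \frac{1}{8} \left(-23\right)\right) \frac{1}{10} = \left(109 - \frac{23}{16}\right) \frac{1}{10} = \frac{1721}{16} \cdot \frac{1}{10} = \frac{1721}{160} \approx 10.756$)
$c{\left(-25 \right)} j = 3 \left(-25\right) \frac{1721}{160} = \left(-75\right) \frac{1721}{160} = - \frac{25815}{32}$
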